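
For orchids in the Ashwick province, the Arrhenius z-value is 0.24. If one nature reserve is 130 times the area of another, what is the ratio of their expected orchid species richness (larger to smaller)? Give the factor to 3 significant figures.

3.22

S₂/S₁ = (A₂/A₁)^z = 130^0.24
ln(S₂/S₁) = 0.24 × ln 130 = 0.24 × 4.8675 = 1.1682
S₂/S₁ = e^1.1682 ≈ 3.216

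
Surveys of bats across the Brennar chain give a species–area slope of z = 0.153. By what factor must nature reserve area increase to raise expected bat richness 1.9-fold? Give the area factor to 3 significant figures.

(A₂/A₁)^0.153 = 1.9, so A₂/A₁ = 1.9^(1/0.153) = 1.9^6.536
ln(A₂/A₁) = ln 1.9 / 0.153 = 0.6419 / 0.153 = 4.1951
A₂/A₁ = e^4.1951 ≈ 66.36

66.4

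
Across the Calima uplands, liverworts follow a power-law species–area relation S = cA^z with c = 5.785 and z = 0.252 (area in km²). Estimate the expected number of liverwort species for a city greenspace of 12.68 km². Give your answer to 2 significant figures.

S = 5.785 × 12.68^0.252 = 5.785 × 1.897 ≈ 10.97

11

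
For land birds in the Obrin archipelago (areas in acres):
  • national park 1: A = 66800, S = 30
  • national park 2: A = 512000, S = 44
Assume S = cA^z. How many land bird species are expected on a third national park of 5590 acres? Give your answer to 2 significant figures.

z = ln(44/30) / ln(512000/66800) = 0.3830 / 2.0366 = 0.1881
c = 30 / 66800^0.1881 = 30 / 8.078 = 3.714
S₃ = 3.714 × 5590^0.1881 = 3.714 × 5.067 ≈ 18.82

19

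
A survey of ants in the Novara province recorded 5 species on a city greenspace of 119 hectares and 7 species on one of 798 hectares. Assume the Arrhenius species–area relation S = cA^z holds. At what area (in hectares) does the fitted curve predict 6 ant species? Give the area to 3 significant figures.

z = ln(7/5) / ln(798/119) = 0.3365 / 1.9030 = 0.1768
c = 5 / 119^0.1768 = 5 / 2.328 = 2.148
A = (6/2.148)^(1/0.1768) ⇒ ln A = ln(2.794)/0.1768 = 5.8103
A = e^5.8103 ≈ 333.7 hectares

334 hectares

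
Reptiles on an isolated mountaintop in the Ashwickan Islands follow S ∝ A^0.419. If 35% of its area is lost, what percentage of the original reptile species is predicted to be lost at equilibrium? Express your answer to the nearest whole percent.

17%

S_new/S_old = (A_new/A_old)^z = 0.65^0.419
= exp(0.419 × ln 0.65) = exp(0.419 × -0.4308) = exp(-0.1805) ≈ 0.8349
Fraction lost = 1 − 0.8349 = 0.1651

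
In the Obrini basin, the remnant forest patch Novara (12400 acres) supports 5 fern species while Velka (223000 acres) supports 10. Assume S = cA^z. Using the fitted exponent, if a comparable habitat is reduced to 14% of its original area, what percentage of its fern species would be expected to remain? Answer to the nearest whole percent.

62%

z = ln(10/5) / ln(223000/12400) = 0.6931 / 2.8895 = 0.2399
S_new/S_old = (A_new/A_old)^z = 0.14^0.2399 = exp(0.2399 × -1.9661) = 0.624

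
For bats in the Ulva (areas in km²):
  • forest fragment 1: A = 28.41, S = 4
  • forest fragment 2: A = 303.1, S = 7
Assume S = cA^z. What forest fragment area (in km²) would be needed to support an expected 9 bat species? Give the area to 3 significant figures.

878 km²

z = ln(7/4) / ln(303.1/28.41) = 0.5596 / 2.3673 = 0.2364
c = 4 / 28.41^0.2364 = 4 / 2.206 = 1.813
A = (9/1.813)^(1/0.2364) ⇒ ln A = ln(4.963)/0.2364 = 6.7772
A = e^6.7772 ≈ 877.6 km²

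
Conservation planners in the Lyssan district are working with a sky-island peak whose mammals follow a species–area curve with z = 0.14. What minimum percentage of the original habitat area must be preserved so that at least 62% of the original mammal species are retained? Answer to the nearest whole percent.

3%

Need (A_new/A_old)^0.14 = 0.62, so A_new/A_old = 0.62^(1/0.14) = 0.62^7.143
ln(A_new/A_old) = ln 0.62 / 0.14 = -0.4780 / 0.14 = -3.4145
A_new/A_old = e^-3.4145 ≈ 0.03289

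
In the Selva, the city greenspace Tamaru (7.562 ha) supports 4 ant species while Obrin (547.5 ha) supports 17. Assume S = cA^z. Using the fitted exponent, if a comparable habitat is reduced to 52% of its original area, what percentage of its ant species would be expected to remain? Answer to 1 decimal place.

z = ln(17/4) / ln(547.5/7.562) = 1.4469 / 4.2822 = 0.3379
S_new/S_old = (A_new/A_old)^z = 0.52^0.3379 = exp(0.3379 × -0.6539) = 0.8018

80.2%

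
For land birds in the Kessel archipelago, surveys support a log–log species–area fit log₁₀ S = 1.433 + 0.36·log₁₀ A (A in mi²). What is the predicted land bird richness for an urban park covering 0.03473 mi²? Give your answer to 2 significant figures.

8.1

S = 27.1 × 0.03473^0.36
ln S = ln 27.1 + 0.36 × ln 0.03473 = 3.2996 + 0.36 × -3.3602 = 2.0899
S = e^2.0899 ≈ 8.085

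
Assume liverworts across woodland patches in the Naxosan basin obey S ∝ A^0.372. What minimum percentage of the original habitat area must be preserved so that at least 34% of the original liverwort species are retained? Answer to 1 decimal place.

Need (A_new/A_old)^0.372 = 0.34, so A_new/A_old = 0.34^(1/0.372) = 0.34^2.688
ln(A_new/A_old) = ln 0.34 / 0.372 = -1.0788 / 0.372 = -2.9000
A_new/A_old = e^-2.9000 ≈ 0.05502

5.5%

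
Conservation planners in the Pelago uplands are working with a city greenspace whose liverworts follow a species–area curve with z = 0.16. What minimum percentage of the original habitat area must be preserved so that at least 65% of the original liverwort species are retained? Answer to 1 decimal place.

6.8%

Need (A_new/A_old)^0.16 = 0.65, so A_new/A_old = 0.65^(1/0.16) = 0.65^6.25
ln(A_new/A_old) = ln 0.65 / 0.16 = -0.4308 / 0.16 = -2.6924
A_new/A_old = e^-2.6924 ≈ 0.06772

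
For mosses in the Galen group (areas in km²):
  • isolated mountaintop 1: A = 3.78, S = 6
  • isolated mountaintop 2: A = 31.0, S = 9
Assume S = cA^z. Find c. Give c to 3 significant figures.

z = ln(S₂/S₁) / ln(A₂/A₁) = ln(9/6) / ln(31/3.78) = 0.4055 / 2.1043 = 0.1927
c = S₁ / A₁^z = 6 / 3.78^0.1927 = 6 / 1.292 = 4.644

4.64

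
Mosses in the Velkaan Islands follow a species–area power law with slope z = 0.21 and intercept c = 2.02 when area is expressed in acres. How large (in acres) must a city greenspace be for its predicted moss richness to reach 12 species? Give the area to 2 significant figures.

4800 acres

12 = 2.02 × A^0.21  ⇒  A^0.21 = 12/2.02 = 5.941
ln A = ln(5.941) / 0.21 = 1.7818 / 0.21 = 8.4848
A = e^8.4848 ≈ 4841 acres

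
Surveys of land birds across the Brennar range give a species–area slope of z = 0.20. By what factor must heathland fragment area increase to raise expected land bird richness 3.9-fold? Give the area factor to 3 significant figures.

902

(A₂/A₁)^0.2 = 3.9, so A₂/A₁ = 3.9^(1/0.2) = 3.9^5
ln(A₂/A₁) = ln 3.9 / 0.2 = 1.3610 / 0.2 = 6.8049
A₂/A₁ = e^6.8049 ≈ 902.2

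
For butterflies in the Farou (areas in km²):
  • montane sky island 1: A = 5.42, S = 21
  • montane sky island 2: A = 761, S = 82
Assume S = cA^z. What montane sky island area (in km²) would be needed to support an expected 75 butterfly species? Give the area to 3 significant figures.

550 km²

z = ln(82/21) / ln(761/5.42) = 1.3622 / 4.9445 = 0.2755
c = 21 / 5.42^0.2755 = 21 / 1.593 = 13.18
A = (75/13.18)^(1/0.2755) ⇒ ln A = ln(5.689)/0.2755 = 6.3107
A = e^6.3107 ≈ 550.5 km²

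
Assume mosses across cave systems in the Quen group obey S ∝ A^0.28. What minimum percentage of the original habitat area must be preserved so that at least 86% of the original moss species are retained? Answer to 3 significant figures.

58.4%

Need (A_new/A_old)^0.28 = 0.86, so A_new/A_old = 0.86^(1/0.28) = 0.86^3.571
ln(A_new/A_old) = ln 0.86 / 0.28 = -0.1508 / 0.28 = -0.5387
A_new/A_old = e^-0.5387 ≈ 0.5835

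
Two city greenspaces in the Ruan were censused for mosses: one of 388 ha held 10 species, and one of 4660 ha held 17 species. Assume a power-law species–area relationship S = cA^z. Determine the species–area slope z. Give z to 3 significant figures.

0.213

Taking logs: ln S = ln c + z ln A, so z = (ln S₂ − ln S₁)/(ln A₂ − ln A₁).
z = ln(17/10) / ln(4660/388) = ln(1.7) / ln(12.01) = 0.5306 / 2.4858 = 0.2135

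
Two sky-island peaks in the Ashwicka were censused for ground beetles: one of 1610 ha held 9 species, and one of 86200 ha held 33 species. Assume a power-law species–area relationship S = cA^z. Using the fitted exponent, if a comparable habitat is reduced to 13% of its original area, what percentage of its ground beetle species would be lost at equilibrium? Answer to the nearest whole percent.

49%

z = ln(33/9) / ln(86200/1610) = 1.2993 / 3.9804 = 0.3264
S_new/S_old = (A_new/A_old)^z = 0.13^0.3264 = exp(0.3264 × -2.0402) = 0.5138
Fraction lost = 1 − 0.5138 = 0.4862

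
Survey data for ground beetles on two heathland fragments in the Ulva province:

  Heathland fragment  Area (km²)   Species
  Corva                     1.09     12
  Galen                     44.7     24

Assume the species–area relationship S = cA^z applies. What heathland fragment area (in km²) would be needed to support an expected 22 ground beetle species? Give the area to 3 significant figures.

z = ln(24/12) / ln(44.7/1.09) = 0.6931 / 3.7138 = 0.1866
c = 12 / 1.09^0.1866 = 12 / 1.016 = 11.81
A = (22/11.81)^(1/0.1866) ⇒ ln A = ln(1.863)/0.1866 = 3.3338
A = e^3.3338 ≈ 28.04 km²

28.0 km²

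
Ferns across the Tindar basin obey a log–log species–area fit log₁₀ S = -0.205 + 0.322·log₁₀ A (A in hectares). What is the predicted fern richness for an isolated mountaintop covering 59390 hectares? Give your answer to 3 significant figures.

21.5

S = 0.6237 × 59390^0.322 = 0.6237 × 34.45 ≈ 21.49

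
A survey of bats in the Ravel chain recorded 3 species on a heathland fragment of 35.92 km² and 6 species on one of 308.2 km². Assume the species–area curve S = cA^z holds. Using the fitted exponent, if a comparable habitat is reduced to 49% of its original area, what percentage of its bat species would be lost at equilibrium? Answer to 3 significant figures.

20.5%

z = ln(6/3) / ln(308.2/35.92) = 0.6931 / 2.1495 = 0.3225
S_new/S_old = (A_new/A_old)^z = 0.49^0.3225 = exp(0.3225 × -0.7133) = 0.7945
Fraction lost = 1 − 0.7945 = 0.2055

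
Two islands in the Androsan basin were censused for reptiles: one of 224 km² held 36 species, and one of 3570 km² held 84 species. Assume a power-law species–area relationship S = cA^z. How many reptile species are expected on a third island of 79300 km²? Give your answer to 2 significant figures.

220

z = ln(84/36) / ln(3570/224) = 0.8473 / 2.7687 = 0.3060
c = 36 / 224^0.3060 = 36 / 5.239 = 6.872
S₃ = 6.872 × 79300^0.3060 = 6.872 × 31.57 ≈ 217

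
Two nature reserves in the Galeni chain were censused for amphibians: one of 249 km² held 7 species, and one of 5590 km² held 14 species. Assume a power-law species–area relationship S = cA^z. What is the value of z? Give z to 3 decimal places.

Taking logs: ln S = ln c + z ln A, so z = (ln S₂ − ln S₁)/(ln A₂ − ln A₁).
z = ln(14/7) / ln(5590/249) = ln(2) / ln(22.45) = 0.6931 / 3.1113 = 0.2228

0.223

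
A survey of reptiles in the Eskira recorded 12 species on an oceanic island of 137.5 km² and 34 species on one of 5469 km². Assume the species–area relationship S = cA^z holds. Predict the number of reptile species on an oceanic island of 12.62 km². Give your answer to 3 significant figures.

6.11

z = ln(34/12) / ln(5469/137.5) = 1.0415 / 3.6832 = 0.2828
c = 12 / 137.5^0.2828 = 12 / 4.024 = 2.982
S₃ = 2.982 × 12.62^0.2828 = 2.982 × 2.048 ≈ 6.108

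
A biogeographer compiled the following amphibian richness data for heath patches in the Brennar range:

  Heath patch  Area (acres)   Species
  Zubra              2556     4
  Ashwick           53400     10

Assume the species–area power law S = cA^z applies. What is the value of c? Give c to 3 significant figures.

z = ln(S₂/S₁) / ln(A₂/A₁) = ln(10/4) / ln(53400/2556) = 0.9163 / 3.0394 = 0.3015
c = S₁ / A₁^z = 4 / 2556^0.3015 = 4 / 10.65 = 0.3756

0.376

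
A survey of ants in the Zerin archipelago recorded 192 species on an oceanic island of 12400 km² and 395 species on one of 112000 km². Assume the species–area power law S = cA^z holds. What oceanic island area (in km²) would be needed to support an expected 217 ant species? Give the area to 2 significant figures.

18000 km²

z = ln(395/192) / ln(112000/12400) = 0.7214 / 2.2008 = 0.3278
c = 192 / 12400^0.3278 = 192 / 21.97 = 8.741
A = (217/8.741)^(1/0.3278) ⇒ ln A = ln(24.83)/0.3278 = 9.7989
A = e^9.7989 ≈ 18013 km²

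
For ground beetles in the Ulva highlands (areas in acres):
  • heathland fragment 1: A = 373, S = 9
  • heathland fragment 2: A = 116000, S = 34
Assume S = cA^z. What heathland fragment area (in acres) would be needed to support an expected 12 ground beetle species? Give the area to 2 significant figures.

z = ln(34/9) / ln(116000/373) = 1.3291 / 5.7398 = 0.2316
c = 9 / 373^0.2316 = 9 / 3.94 = 2.284
A = (12/2.284)^(1/0.2316) ⇒ ln A = ln(5.254)/0.2316 = 7.1639
A = e^7.1639 ≈ 1292 acres

1300 acres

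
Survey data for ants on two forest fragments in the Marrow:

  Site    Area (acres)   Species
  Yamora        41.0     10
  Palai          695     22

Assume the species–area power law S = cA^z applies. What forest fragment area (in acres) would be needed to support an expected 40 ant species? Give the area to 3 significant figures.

5940 acres

z = ln(22/10) / ln(695/41) = 0.7885 / 2.8303 = 0.2786
c = 10 / 41^0.2786 = 10 / 2.814 = 3.554
A = (40/3.554)^(1/0.2786) ⇒ ln A = ln(11.25)/0.2786 = 8.6900
A = e^8.6900 ≈ 5943 acres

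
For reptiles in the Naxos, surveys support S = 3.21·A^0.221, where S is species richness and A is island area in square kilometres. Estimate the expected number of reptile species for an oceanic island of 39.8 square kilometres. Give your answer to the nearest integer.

7 species

S = 3.21 × 39.8^0.221
ln S = ln 3.21 + 0.221 × ln 39.8 = 1.1663 + 0.221 × 3.6839 = 1.9804
S = e^1.9804 ≈ 7.246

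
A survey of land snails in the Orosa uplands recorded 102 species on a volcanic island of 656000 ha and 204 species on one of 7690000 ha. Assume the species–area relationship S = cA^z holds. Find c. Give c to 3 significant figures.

2.35

z = ln(S₂/S₁) / ln(A₂/A₁) = ln(204/102) / ln(7690000/656000) = 0.6931 / 2.4615 = 0.2816
c = S₁ / A₁^z = 102 / 656000^0.2816 = 102 / 43.45 = 2.347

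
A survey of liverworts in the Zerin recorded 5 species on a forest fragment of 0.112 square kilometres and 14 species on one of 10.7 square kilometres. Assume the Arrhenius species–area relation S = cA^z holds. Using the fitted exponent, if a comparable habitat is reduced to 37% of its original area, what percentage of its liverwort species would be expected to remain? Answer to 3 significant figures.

z = ln(14/5) / ln(10.7/0.112) = 1.0296 / 4.5595 = 0.2258
S_new/S_old = (A_new/A_old)^z = 0.37^0.2258 = exp(0.2258 × -0.9943) = 0.7989

79.9%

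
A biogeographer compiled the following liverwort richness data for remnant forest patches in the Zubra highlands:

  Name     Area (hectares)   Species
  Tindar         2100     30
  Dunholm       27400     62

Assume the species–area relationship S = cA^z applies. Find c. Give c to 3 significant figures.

3.45

z = ln(S₂/S₁) / ln(A₂/A₁) = ln(62/30) / ln(27400/2100) = 0.7259 / 2.5686 = 0.2826
c = S₁ / A₁^z = 30 / 2100^0.2826 = 30 / 8.688 = 3.453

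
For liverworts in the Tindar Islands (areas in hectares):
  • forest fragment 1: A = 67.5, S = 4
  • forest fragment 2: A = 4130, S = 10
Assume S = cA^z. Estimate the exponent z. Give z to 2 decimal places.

0.22

Taking logs: ln S = ln c + z ln A, so z = (ln S₂ − ln S₁)/(ln A₂ − ln A₁).
z = ln(10/4) / ln(4130/67.5) = ln(2.5) / ln(61.19) = 0.9163 / 4.1139 = 0.2227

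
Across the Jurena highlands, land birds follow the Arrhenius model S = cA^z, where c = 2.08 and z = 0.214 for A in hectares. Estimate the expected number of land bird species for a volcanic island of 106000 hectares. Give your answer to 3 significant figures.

S = 2.08 × 106000^0.214
ln S = ln 2.08 + 0.214 × ln 106000 = 0.7324 + 0.214 × 11.5712 = 3.2086
S = e^3.2086 ≈ 24.74

24.7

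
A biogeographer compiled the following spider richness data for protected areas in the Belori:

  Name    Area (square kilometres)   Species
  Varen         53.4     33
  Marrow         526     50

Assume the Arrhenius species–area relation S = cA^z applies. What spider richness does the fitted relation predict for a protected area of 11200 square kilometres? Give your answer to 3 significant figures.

87.1

z = ln(50/33) / ln(526/53.4) = 0.4155 / 2.2875 = 0.1816
c = 33 / 53.4^0.1816 = 33 / 2.06 = 16.02
S₃ = 16.02 × 11200^0.1816 = 16.02 × 5.439 ≈ 87.14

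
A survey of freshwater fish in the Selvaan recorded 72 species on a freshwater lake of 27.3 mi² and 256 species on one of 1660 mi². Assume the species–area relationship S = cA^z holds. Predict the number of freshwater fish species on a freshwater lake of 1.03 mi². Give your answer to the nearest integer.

26

z = ln(256/72) / ln(1660/27.3) = 1.2685 / 4.1077 = 0.3088
c = 72 / 27.3^0.3088 = 72 / 2.777 = 25.93
S₃ = 25.93 × 1.03^0.3088 = 25.93 × 1.009 ≈ 26.17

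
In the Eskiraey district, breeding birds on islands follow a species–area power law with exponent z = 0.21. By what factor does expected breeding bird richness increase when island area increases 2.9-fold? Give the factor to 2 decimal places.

S₂/S₁ = (A₂/A₁)^z = 2.9^0.21
ln(S₂/S₁) = 0.21 × ln 2.9 = 0.21 × 1.0647 = 0.2236
S₂/S₁ = e^0.2236 ≈ 1.251

1.25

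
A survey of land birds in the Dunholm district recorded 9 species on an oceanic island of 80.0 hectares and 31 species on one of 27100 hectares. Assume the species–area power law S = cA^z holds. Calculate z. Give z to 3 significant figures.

0.212

Taking logs: ln S = ln c + z ln A, so z = (ln S₂ − ln S₁)/(ln A₂ − ln A₁).
z = ln(31/9) / ln(27100/80) = ln(3.444) / ln(338.8) = 1.2368 / 5.8253 = 0.2123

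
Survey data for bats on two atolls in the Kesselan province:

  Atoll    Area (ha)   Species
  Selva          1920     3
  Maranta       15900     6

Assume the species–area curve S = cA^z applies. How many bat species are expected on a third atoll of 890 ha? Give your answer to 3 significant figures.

z = ln(6/3) / ln(15900/1920) = 0.6931 / 2.1140 = 0.3279
c = 3 / 1920^0.3279 = 3 / 11.93 = 0.2515
S₃ = 0.2515 × 890^0.3279 = 0.2515 × 9.27 ≈ 2.332

2.33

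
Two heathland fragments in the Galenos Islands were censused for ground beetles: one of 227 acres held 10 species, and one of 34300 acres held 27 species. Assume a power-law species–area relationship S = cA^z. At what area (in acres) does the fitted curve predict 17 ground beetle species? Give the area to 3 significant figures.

3310 acres

z = ln(27/10) / ln(34300/227) = 0.9933 / 5.0180 = 0.1979
c = 10 / 227^0.1979 = 10 / 2.927 = 3.417
A = (17/3.417)^(1/0.1979) ⇒ ln A = ln(4.975)/0.1979 = 8.1057
A = e^8.1057 ≈ 3313 acres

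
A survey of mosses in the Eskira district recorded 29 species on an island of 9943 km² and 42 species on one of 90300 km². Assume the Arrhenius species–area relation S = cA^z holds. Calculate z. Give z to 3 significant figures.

0.168

Taking logs: ln S = ln c + z ln A, so z = (ln S₂ − ln S₁)/(ln A₂ − ln A₁).
z = ln(42/29) / ln(90300/9943) = ln(1.448) / ln(9.082) = 0.3704 / 2.2063 = 0.1679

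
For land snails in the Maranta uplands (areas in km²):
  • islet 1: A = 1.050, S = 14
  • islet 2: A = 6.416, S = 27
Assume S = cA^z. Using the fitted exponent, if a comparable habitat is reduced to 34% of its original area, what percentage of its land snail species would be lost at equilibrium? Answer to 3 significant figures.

z = ln(27/14) / ln(6.416/1.05) = 0.6568 / 1.8100 = 0.3629
S_new/S_old = (A_new/A_old)^z = 0.34^0.3629 = exp(0.3629 × -1.0788) = 0.6761
Fraction lost = 1 − 0.6761 = 0.3239

32.4%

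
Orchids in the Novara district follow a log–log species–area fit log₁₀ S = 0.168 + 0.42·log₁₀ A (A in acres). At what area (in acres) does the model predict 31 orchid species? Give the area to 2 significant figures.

31 = 1.472 × A^0.42  ⇒  A^0.42 = 31/1.472 = 21.06
ln A = ln(21.06) / 0.42 = 3.0472 / 0.42 = 7.2551
A = e^7.2551 ≈ 1415 acres

1400 acres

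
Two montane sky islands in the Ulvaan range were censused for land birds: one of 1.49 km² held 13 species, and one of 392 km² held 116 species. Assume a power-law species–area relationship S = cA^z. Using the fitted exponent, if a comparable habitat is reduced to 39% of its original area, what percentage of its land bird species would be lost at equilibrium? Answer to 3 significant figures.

z = ln(116/13) / ln(392/1.49) = 2.1886 / 5.5725 = 0.3928
S_new/S_old = (A_new/A_old)^z = 0.39^0.3928 = exp(0.3928 × -0.9416) = 0.6909
Fraction lost = 1 − 0.6909 = 0.3091

30.9%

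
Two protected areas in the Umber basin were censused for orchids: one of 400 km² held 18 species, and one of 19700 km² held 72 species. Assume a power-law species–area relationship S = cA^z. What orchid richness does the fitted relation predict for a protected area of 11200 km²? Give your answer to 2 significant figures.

z = ln(72/18) / ln(19700/400) = 1.3863 / 3.8969 = 0.3557
c = 18 / 400^0.3557 = 18 / 8.427 = 2.136
S₃ = 2.136 × 11200^0.3557 = 2.136 × 27.57 ≈ 58.9

59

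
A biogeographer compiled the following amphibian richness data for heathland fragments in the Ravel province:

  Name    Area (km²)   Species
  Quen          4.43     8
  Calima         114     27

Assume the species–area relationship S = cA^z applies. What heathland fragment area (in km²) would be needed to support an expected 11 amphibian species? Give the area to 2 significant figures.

10 km²

z = ln(27/8) / ln(114/4.43) = 1.2164 / 3.2478 = 0.3745
c = 8 / 4.43^0.3745 = 8 / 1.746 = 4.581
A = (11/4.581)^(1/0.3745) ⇒ ln A = ln(2.401)/0.3745 = 2.3387
A = e^2.3387 ≈ 10.37 km²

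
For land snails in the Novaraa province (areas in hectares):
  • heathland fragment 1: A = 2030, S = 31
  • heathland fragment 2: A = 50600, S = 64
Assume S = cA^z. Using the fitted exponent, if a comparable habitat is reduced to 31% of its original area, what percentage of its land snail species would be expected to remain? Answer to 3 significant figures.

76.8%

z = ln(64/31) / ln(50600/2030) = 0.7249 / 3.2159 = 0.2254
S_new/S_old = (A_new/A_old)^z = 0.31^0.2254 = exp(0.2254 × -1.1712) = 0.768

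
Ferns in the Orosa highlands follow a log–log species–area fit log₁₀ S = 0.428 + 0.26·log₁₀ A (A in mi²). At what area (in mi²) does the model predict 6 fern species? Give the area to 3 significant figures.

6 = 2.679 × A^0.26  ⇒  A^0.26 = 6/2.679 = 2.24
ln A = ln(2.24) / 0.26 = 0.8063 / 0.26 = 3.1010
A = e^3.1010 ≈ 22.22 mi²

22.2 mi²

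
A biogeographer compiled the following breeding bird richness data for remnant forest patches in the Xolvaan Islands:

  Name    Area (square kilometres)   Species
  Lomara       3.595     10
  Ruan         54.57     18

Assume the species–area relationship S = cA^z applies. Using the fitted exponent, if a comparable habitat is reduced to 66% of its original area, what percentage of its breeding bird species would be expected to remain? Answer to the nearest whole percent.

z = ln(18/10) / ln(54.57/3.595) = 0.5878 / 2.7199 = 0.2161
S_new/S_old = (A_new/A_old)^z = 0.66^0.2161 = exp(0.2161 × -0.4155) = 0.9141

91%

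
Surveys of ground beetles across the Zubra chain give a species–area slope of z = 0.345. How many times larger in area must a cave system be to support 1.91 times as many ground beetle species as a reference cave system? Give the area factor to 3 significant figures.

6.53

(A₂/A₁)^0.345 = 1.91, so A₂/A₁ = 1.91^(1/0.345) = 1.91^2.899
ln(A₂/A₁) = ln 1.91 / 0.345 = 0.6471 / 0.345 = 1.8757
A₂/A₁ = e^1.8757 ≈ 6.525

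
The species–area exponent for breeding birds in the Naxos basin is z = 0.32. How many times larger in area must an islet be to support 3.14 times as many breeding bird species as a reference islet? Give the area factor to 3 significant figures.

35.7

(A₂/A₁)^0.32 = 3.14, so A₂/A₁ = 3.14^(1/0.32) = 3.14^3.125
ln(A₂/A₁) = ln 3.14 / 0.32 = 1.1442 / 0.32 = 3.5757
A₂/A₁ = e^3.5757 ≈ 35.72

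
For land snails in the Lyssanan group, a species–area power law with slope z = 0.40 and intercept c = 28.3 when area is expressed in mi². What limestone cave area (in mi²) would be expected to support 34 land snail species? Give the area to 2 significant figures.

34 = 28.3 × A^0.4  ⇒  A^0.4 = 34/28.3 = 1.201
ln A = ln(1.201) / 0.4 = 0.1835 / 0.4 = 0.4587
A = e^0.4587 ≈ 1.582 mi²

1.6 mi²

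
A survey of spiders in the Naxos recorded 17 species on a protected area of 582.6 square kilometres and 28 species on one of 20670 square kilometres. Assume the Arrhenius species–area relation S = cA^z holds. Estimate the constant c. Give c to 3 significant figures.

z = ln(S₂/S₁) / ln(A₂/A₁) = ln(28/17) / ln(20670/582.6) = 0.4990 / 3.5689 = 0.1398
c = S₁ / A₁^z = 17 / 582.6^0.1398 = 17 / 2.436 = 6.979

6.98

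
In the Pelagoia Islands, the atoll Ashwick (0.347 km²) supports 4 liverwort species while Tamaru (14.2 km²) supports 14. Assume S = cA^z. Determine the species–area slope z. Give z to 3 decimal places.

0.338

Taking logs: ln S = ln c + z ln A, so z = (ln S₂ − ln S₁)/(ln A₂ − ln A₁).
z = ln(14/4) / ln(14.2/0.347) = ln(3.5) / ln(40.92) = 1.2528 / 3.7117 = 0.3375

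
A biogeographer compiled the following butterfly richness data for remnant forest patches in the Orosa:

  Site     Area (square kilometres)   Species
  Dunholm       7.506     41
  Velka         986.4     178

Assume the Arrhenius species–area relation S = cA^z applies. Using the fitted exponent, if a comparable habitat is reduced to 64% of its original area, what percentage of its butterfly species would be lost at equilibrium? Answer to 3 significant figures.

z = ln(178/41) / ln(986.4/7.506) = 1.4682 / 4.8784 = 0.3010
S_new/S_old = (A_new/A_old)^z = 0.64^0.3010 = exp(0.3010 × -0.4463) = 0.8743
Fraction lost = 1 − 0.8743 = 0.1257

12.6%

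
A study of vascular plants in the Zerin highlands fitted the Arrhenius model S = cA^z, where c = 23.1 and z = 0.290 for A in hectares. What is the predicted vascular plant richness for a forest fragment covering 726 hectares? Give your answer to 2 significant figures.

160

S = 23.1 × 726^0.29 = 23.1 × 6.756 ≈ 156.1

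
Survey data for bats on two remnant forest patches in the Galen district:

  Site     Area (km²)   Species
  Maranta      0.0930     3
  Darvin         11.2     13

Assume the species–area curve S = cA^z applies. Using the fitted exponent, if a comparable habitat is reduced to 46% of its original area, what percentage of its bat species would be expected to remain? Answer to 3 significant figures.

z = ln(13/3) / ln(11.2/0.093) = 1.4663 / 4.7911 = 0.3061
S_new/S_old = (A_new/A_old)^z = 0.46^0.3061 = exp(0.3061 × -0.7765) = 0.7885

78.8%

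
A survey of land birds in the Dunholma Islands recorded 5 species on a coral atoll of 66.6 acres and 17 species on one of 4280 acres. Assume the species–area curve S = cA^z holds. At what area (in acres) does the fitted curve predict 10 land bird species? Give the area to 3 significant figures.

z = ln(17/5) / ln(4280/66.6) = 1.2238 / 4.1630 = 0.2940
c = 5 / 66.6^0.2940 = 5 / 3.436 = 1.455
A = (10/1.455)^(1/0.2940) ⇒ ln A = ln(6.872)/0.2940 = 6.5566
A = e^6.5566 ≈ 703.9 acres

704 acres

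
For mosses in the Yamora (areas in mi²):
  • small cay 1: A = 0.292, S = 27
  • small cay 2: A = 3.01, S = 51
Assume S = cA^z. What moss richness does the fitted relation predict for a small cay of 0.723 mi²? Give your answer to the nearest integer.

z = ln(51/27) / ln(3.01/0.292) = 0.6360 / 2.3329 = 0.2726
c = 27 / 0.292^0.2726 = 27 / 0.7149 = 37.77
S₃ = 37.77 × 0.723^0.2726 = 37.77 × 0.9154 ≈ 34.57

35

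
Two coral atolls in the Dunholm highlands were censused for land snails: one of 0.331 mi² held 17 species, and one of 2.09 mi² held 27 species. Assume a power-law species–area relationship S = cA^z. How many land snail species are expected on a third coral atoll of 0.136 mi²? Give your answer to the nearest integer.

z = ln(27/17) / ln(2.09/0.331) = 0.4626 / 1.8428 = 0.2510
c = 17 / 0.331^0.2510 = 17 / 0.7576 = 22.44
S₃ = 22.44 × 0.136^0.2510 = 22.44 × 0.606 ≈ 13.6

14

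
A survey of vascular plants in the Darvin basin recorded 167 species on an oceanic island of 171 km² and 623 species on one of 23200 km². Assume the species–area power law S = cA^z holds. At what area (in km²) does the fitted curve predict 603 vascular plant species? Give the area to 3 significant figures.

20500 km²

z = ln(623/167) / ln(23200/171) = 1.3166 / 4.9102 = 0.2681
c = 167 / 171^0.2681 = 167 / 3.969 = 42.07
A = (603/42.07)^(1/0.2681) ⇒ ln A = ln(14.33)/0.2681 = 9.9302
A = e^9.9302 ≈ 20542 km²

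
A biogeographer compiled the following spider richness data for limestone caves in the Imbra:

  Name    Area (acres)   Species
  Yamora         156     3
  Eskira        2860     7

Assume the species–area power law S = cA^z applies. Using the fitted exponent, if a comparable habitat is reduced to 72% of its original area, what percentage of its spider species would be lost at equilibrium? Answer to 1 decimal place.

z = ln(7/3) / ln(2860/156) = 0.8473 / 2.9087 = 0.2913
S_new/S_old = (A_new/A_old)^z = 0.72^0.2913 = exp(0.2913 × -0.3285) = 0.9087
Fraction lost = 1 − 0.9087 = 0.09126

9.1%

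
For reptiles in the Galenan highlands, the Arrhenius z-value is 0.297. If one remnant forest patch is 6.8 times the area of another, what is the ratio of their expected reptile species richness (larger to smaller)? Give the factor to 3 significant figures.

1.77

S₂/S₁ = (A₂/A₁)^z = 6.8^0.297
ln(S₂/S₁) = 0.297 × ln 6.8 = 0.297 × 1.9169 = 0.5693
S₂/S₁ = e^0.5693 ≈ 1.767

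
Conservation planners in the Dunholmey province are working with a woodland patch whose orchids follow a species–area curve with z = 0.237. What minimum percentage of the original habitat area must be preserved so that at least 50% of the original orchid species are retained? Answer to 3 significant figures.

Need (A_new/A_old)^0.237 = 0.5, so A_new/A_old = 0.5^(1/0.237) = 0.5^4.219
ln(A_new/A_old) = ln 0.5 / 0.237 = -0.6931 / 0.237 = -2.9247
A_new/A_old = e^-2.9247 ≈ 0.05368

5.37%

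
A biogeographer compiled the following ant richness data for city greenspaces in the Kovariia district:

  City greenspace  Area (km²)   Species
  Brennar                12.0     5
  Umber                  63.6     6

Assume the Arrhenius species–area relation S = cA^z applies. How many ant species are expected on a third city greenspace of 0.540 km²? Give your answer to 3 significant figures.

z = ln(6/5) / ln(63.6/12) = 0.1823 / 1.6677 = 0.1093
c = 5 / 12^0.1093 = 5 / 1.312 = 3.811
S₃ = 3.811 × 0.54^0.1093 = 3.811 × 0.9349 ≈ 3.562

3.56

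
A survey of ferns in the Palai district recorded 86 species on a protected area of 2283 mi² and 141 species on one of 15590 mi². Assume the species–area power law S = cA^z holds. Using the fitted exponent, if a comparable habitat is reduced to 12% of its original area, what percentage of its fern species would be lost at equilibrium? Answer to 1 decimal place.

z = ln(141/86) / ln(15590/2283) = 0.4944 / 1.9211 = 0.2574
S_new/S_old = (A_new/A_old)^z = 0.12^0.2574 = exp(0.2574 × -2.1203) = 0.5795
Fraction lost = 1 − 0.5795 = 0.4205

42.1%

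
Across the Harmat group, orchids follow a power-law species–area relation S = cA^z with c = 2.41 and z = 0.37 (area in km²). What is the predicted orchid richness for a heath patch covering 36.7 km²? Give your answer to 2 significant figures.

9.1

S = 2.41 × 36.7^0.37
ln S = ln 2.41 + 0.37 × ln 36.7 = 0.8796 + 0.37 × 3.6028 = 2.2127
S = e^2.2127 ≈ 9.14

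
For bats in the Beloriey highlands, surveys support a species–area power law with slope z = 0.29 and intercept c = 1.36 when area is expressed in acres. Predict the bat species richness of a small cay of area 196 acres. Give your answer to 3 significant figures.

6.28

S = 1.36 × 196^0.29
ln S = ln 1.36 + 0.29 × ln 196 = 0.3075 + 0.29 × 5.2781 = 1.8381
S = e^1.8381 ≈ 6.285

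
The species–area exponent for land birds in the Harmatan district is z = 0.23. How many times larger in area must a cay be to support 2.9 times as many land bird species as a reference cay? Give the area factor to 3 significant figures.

102

(A₂/A₁)^0.23 = 2.9, so A₂/A₁ = 2.9^(1/0.23) = 2.9^4.348
ln(A₂/A₁) = ln 2.9 / 0.23 = 1.0647 / 0.23 = 4.6292
A₂/A₁ = e^4.6292 ≈ 102.4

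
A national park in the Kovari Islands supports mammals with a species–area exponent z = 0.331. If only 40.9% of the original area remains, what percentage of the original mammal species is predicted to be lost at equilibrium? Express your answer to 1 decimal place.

S_new/S_old = (A_new/A_old)^z = 0.409^0.331
= exp(0.331 × ln 0.409) = exp(0.331 × -0.8940) = exp(-0.2959) ≈ 0.7438
Fraction lost = 1 − 0.7438 = 0.2562

25.6%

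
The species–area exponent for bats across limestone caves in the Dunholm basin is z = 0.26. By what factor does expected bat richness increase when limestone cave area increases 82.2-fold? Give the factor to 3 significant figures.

3.15

S₂/S₁ = (A₂/A₁)^z = 82.2^0.26
ln(S₂/S₁) = 0.26 × ln 82.2 = 0.26 × 4.4092 = 1.1464
S₂/S₁ = e^1.1464 ≈ 3.147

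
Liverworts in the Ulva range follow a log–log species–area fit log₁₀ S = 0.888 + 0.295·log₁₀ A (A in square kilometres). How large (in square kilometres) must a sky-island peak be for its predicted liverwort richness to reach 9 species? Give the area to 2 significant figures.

1.7 square kilometres

9 = 7.727 × A^0.295  ⇒  A^0.295 = 9/7.727 = 1.165
ln A = ln(1.165) / 0.295 = 0.1525 / 0.295 = 0.5170
A = e^0.5170 ≈ 1.677 square kilometres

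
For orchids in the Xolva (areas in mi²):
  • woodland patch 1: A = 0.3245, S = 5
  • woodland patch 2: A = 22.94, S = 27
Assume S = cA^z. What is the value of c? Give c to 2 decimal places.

7.81

z = ln(S₂/S₁) / ln(A₂/A₁) = ln(27/5) / ln(22.94/0.3245) = 1.6864 / 4.2584 = 0.3960
c = S₁ / A₁^z = 5 / 0.3245^0.3960 = 5 / 0.6404 = 7.808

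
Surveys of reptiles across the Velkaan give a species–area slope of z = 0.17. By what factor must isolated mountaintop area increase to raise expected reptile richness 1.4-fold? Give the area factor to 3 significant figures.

7.24

(A₂/A₁)^0.17 = 1.4, so A₂/A₁ = 1.4^(1/0.17) = 1.4^5.882
ln(A₂/A₁) = ln 1.4 / 0.17 = 0.3365 / 0.17 = 1.9792
A₂/A₁ = e^1.9792 ≈ 7.237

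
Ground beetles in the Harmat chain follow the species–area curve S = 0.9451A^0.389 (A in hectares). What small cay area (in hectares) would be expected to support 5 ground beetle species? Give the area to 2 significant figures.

72 hectares

5 = 0.9451 × A^0.389  ⇒  A^0.389 = 5/0.9451 = 5.29
ln A = ln(5.29) / 0.389 = 1.6659 / 0.389 = 4.2825
A = e^4.2825 ≈ 72.42 hectares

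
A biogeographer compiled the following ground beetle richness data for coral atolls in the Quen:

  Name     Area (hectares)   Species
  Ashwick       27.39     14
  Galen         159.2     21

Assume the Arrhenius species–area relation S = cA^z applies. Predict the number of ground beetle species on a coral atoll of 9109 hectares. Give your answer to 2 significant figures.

53

z = ln(21/14) / ln(159.2/27.39) = 0.4055 / 1.7600 = 0.2304
c = 14 / 27.39^0.2304 = 14 / 2.144 = 6.53
S₃ = 6.53 × 9109^0.2304 = 6.53 × 8.169 ≈ 53.35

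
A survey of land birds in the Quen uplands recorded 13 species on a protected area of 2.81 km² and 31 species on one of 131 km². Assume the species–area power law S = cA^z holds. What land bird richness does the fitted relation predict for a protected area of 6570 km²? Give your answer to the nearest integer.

z = ln(31/13) / ln(131/2.81) = 0.8690 / 3.8420 = 0.2262
c = 13 / 2.81^0.2262 = 13 / 1.263 = 10.29
S₃ = 10.29 × 6570^0.2262 = 10.29 × 7.303 ≈ 75.15

75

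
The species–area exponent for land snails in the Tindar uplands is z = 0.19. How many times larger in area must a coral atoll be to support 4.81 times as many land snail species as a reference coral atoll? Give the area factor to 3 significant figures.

3890

(A₂/A₁)^0.19 = 4.81, so A₂/A₁ = 4.81^(1/0.19) = 4.81^5.263
ln(A₂/A₁) = ln 4.81 / 0.19 = 1.5707 / 0.19 = 8.2668
A₂/A₁ = e^8.2668 ≈ 3893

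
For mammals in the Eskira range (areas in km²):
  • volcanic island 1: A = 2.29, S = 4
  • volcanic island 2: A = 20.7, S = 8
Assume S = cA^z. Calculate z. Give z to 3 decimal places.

Taking logs: ln S = ln c + z ln A, so z = (ln S₂ − ln S₁)/(ln A₂ − ln A₁).
z = ln(8/4) / ln(20.7/2.29) = ln(2) / ln(9.039) = 0.6931 / 2.2016 = 0.3148

0.315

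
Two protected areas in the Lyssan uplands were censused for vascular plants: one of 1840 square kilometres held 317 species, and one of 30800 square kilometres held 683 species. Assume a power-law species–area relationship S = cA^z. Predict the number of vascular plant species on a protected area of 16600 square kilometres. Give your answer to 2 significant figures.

580

z = ln(683/317) / ln(30800/1840) = 0.7676 / 2.8177 = 0.2724
c = 317 / 1840^0.2724 = 317 / 7.751 = 40.9
S₃ = 40.9 × 16600^0.2724 = 40.9 × 14.11 ≈ 577.2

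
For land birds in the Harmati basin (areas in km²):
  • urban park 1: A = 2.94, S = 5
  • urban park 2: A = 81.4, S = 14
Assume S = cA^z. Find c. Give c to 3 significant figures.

3.58

z = ln(S₂/S₁) / ln(A₂/A₁) = ln(14/5) / ln(81.4/2.94) = 1.0296 / 3.3210 = 0.3100
c = S₁ / A₁^z = 5 / 2.94^0.3100 = 5 / 1.397 = 3.579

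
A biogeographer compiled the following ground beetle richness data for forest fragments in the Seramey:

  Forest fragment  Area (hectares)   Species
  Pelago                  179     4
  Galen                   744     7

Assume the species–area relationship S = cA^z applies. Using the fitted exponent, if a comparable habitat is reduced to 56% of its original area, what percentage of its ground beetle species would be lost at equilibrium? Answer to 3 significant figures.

z = ln(7/4) / ln(744/179) = 0.5596 / 1.4247 = 0.3928
S_new/S_old = (A_new/A_old)^z = 0.56^0.3928 = exp(0.3928 × -0.5798) = 0.7963
Fraction lost = 1 − 0.7963 = 0.2037

20.4%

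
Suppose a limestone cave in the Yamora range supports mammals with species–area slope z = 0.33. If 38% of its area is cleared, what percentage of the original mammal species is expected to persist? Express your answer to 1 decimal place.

S_new/S_old = (A_new/A_old)^z = 0.62^0.33
= exp(0.33 × ln 0.62) = exp(0.33 × -0.4780) = exp(-0.1578) ≈ 0.8541

85.4%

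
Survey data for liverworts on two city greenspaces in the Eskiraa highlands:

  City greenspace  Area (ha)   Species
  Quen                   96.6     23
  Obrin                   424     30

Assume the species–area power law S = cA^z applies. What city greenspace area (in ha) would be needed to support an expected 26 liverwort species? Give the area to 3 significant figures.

z = ln(30/23) / ln(424/96.6) = 0.2657 / 1.4792 = 0.1796
c = 23 / 96.6^0.1796 = 23 / 2.273 = 10.12
A = (26/10.12)^(1/0.1796) ⇒ ln A = ln(2.569)/0.1796 = 5.2531
A = e^5.2531 ≈ 191.2 ha

191 ha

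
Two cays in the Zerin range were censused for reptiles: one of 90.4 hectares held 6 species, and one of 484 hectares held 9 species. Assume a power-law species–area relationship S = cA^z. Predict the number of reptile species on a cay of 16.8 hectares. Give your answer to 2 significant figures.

4.0

z = ln(9/6) / ln(484/90.4) = 0.4055 / 1.6778 = 0.2417
c = 6 / 90.4^0.2417 = 6 / 2.97 = 2.02
S₃ = 2.02 × 16.8^0.2417 = 2.02 × 1.977 ≈ 3.995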